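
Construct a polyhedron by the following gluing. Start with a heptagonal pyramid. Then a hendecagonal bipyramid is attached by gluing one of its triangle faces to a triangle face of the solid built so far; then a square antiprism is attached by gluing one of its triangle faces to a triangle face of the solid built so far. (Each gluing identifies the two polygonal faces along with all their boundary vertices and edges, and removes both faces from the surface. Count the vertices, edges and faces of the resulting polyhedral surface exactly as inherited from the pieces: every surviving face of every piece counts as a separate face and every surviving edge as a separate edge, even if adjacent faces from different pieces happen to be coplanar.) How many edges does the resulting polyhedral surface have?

A heptagonal pyramid: V=8, E=14, F=8.
Attach a hendecagonal bipyramid (V=13, E=33, F=22) along a 3-gon: merge 3 vertices and 3 edges, delete both glued faces → V=18, E=44, F=28.
Attach a square antiprism (V=8, E=16, F=10) along a 3-gon: merge 3 vertices and 3 edges, delete both glued faces → V=23, E=57, F=36.
Check: V − E + F = 23 − 57 + 36 = 2.

57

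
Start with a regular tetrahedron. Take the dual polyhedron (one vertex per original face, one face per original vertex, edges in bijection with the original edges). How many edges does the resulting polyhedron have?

6

The base solid has V = 4, E = 6, F = 4.
The dual swaps V and F and preserves E: V′ = F = 4, E′ = E = 6, F′ = V = 4.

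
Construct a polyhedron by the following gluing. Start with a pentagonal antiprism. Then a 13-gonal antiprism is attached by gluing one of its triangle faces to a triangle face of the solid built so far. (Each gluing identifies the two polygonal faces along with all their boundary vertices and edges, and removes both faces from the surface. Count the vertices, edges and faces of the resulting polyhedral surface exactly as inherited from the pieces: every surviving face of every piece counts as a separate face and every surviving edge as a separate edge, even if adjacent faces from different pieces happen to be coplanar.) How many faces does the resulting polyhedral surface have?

38

A pentagonal antiprism: V=10, E=20, F=12.
Attach a 13-gonal antiprism (V=26, E=52, F=28) along a 3-gon: merge 3 vertices and 3 edges, delete both glued faces → V=33, E=69, F=38.
Check: V − E + F = 33 − 69 + 38 = 2.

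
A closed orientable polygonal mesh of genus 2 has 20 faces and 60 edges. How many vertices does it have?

For a closed orientable surface of genus 2, χ = 2 − 2·2 = -2.
V = -2 + E − F = -2 + 60 − 20 = 38.

38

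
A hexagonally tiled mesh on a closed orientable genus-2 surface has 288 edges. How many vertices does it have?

190

χ = 2 − 2·2 = -2, and every face is a hexagon so 6F = 2E.
F = 2E/6 = 96. Then V = -2 + E − F = -2 + 288 − 96 = 190.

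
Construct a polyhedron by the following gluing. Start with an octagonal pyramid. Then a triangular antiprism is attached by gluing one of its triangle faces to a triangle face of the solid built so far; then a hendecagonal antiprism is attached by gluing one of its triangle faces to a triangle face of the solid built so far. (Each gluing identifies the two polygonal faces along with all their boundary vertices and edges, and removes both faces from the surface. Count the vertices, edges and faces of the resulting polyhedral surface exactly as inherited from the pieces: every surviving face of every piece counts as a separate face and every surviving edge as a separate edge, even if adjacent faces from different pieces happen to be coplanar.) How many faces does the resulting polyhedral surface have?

37

An octagonal pyramid: V=9, E=16, F=9.
Attach a triangular antiprism (V=6, E=12, F=8) along a 3-gon: merge 3 vertices and 3 edges, delete both glued faces → V=12, E=25, F=15.
Attach a hendecagonal antiprism (V=22, E=44, F=24) along a 3-gon: merge 3 vertices and 3 edges, delete both glued faces → V=31, E=66, F=37.
Check: V − E + F = 31 − 66 + 37 = 2.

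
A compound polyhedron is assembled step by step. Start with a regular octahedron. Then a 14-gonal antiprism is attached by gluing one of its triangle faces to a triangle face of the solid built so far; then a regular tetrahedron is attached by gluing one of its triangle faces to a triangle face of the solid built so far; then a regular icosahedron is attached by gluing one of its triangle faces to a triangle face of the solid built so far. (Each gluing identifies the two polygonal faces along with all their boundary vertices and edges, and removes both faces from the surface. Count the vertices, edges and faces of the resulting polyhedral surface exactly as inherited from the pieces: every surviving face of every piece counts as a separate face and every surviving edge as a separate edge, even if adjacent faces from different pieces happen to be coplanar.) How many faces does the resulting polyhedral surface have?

56

A regular octahedron: V=6, E=12, F=8.
Attach a 14-gonal antiprism (V=28, E=56, F=30) along a 3-gon: merge 3 vertices and 3 edges, delete both glued faces → V=31, E=65, F=36.
Attach a regular tetrahedron (V=4, E=6, F=4) along a 3-gon: merge 3 vertices and 3 edges, delete both glued faces → V=32, E=68, F=38.
Attach a regular icosahedron (V=12, E=30, F=20) along a 3-gon: merge 3 vertices and 3 edges, delete both glued faces → V=41, E=95, F=56.
Check: V − E + F = 41 − 95 + 56 = 2.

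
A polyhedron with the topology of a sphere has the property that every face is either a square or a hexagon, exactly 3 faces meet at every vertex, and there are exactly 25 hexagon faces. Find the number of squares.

Let x be the number of squares; then F = 25 + x.
Edge–face incidences: 2E = 6·25 + 4·x = 150 + 4x.
Every vertex has degree 3, so 3V = 2E.
Euler: V − E + F = 2 ⇒ (2E)/3 − E + (25 + x) = 2.
Multiply by 6: 2·(2E) − 3·(2E) + 6·(25 + x) = 12, i.e. 150 + 6x − (150 + 4x) = 12.
Collecting terms: 2x = 12, so x = 6.
Then 2E = 150 + 4·6 = 174, so E = 87, V = 2E/3 = 58, F = 25 + 6 = 31.

6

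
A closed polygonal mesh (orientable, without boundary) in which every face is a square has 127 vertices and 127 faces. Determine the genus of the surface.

Every face is a square, so 2E = 4·127 = 508, giving E = 254.
χ = V − E + F = 127 − 254 + 127 = 0.
For a closed orientable surface χ = 2 − 2g, so g = (2 − (0))/2 = 1.

1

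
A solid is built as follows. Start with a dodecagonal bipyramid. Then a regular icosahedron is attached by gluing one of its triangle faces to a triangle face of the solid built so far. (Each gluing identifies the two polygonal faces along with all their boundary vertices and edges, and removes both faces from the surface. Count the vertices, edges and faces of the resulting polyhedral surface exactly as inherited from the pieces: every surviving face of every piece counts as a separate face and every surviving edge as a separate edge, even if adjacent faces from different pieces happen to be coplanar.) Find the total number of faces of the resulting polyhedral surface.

A dodecagonal bipyramid: V=14, E=36, F=24.
Attach a regular icosahedron (V=12, E=30, F=20) along a 3-gon: merge 3 vertices and 3 edges, delete both glued faces → V=23, E=63, F=42.
Check: V − E + F = 23 − 63 + 42 = 2.

42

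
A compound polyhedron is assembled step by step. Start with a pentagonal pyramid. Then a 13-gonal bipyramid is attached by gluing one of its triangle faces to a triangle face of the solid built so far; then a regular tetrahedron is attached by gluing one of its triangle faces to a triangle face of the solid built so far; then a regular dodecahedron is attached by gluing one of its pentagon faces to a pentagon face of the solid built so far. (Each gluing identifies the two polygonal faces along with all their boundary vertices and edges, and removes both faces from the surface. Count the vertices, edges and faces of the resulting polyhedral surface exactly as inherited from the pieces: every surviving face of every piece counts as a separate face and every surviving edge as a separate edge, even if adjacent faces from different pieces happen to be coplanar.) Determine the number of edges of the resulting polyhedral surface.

74

A pentagonal pyramid: V=6, E=10, F=6.
Attach a 13-gonal bipyramid (V=15, E=39, F=26) along a 3-gon: merge 3 vertices and 3 edges, delete both glued faces → V=18, E=46, F=30.
Attach a regular tetrahedron (V=4, E=6, F=4) along a 3-gon: merge 3 vertices and 3 edges, delete both glued faces → V=19, E=49, F=32.
Attach a regular dodecahedron (V=20, E=30, F=12) along a 5-gon: merge 5 vertices and 5 edges, delete both glued faces → V=34, E=74, F=42.
Check: V − E + F = 34 − 74 + 42 = 2.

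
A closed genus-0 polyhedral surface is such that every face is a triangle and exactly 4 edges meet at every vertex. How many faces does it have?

8

Each face has 3 edges and each edge borders two faces, so 2E = 3F.
Each vertex has degree 4, so 4V = 2E and hence V = 3F/4.
Euler: V − E + F = 2 ⇒ (3F/4) − (3F/2) + F = 2.
Multiply by 8: (6 − 12 + 8)F = 16, i.e. 2F = 16.
So F = 8, E = 3·8/2 = 12, V = 3·8/4 = 6.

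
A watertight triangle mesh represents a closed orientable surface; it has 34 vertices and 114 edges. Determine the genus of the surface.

3

Every face is a triangle and each edge borders two faces, so 3F = 2·114, giving F = 76.
χ = V − E + F = 34 − 114 + 76 = -4.
For a closed orientable surface χ = 2 − 2g, so g = (2 − (-4))/2 = 3.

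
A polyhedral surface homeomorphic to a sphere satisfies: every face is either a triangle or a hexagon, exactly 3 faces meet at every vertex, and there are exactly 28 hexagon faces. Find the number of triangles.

4

Let x be the number of triangles; then F = 28 + x.
Edge–face incidences: 2E = 6·28 + 3·x = 168 + 3x.
Every vertex has degree 3, so 3V = 2E.
Euler: V − E + F = 2 ⇒ (2E)/3 − E + (28 + x) = 2.
Multiply by 6: 2·(2E) − 3·(2E) + 6·(28 + x) = 12, i.e. 168 + 6x − (168 + 3x) = 12.
Collecting terms: 3x = 12, so x = 4.
Then 2E = 168 + 3·4 = 180, so E = 90, V = 2E/3 = 60, F = 28 + 4 = 32.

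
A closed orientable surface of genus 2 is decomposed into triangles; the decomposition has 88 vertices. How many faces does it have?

χ = 2 − 2·2 = -2, and every face is a triangle so 3F = 2E.
V − E + F = -2 with E = 3F/2 gives 88 − (3/2 − 1)·F = -2, so F = 180 and E = 270.

180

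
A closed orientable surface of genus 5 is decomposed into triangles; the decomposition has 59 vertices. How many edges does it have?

201

χ = 2 − 2·5 = -8, and every face is a triangle so 3F = 2E.
V − E + F = -8 with E = 3F/2 gives 59 − (3/2 − 1)·F = -8, so F = 134 and E = 201.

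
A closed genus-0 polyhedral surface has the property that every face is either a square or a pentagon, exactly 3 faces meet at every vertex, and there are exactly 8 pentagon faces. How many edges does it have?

Let x be the number of squares; then F = 8 + x.
Edge–face incidences: 2E = 5·8 + 4·x = 40 + 4x.
Every vertex has degree 3, so 3V = 2E.
Euler: V − E + F = 2 ⇒ (2E)/3 − E + (8 + x) = 2.
Multiply by 6: 2·(2E) − 3·(2E) + 6·(8 + x) = 12, i.e. 48 + 6x − (40 + 4x) = 12.
Collecting terms: 2x + 8 = 12, so 2x = 4, so x = 2.
Then 2E = 40 + 4·2 = 48, so E = 24, V = 2E/3 = 16, F = 8 + 2 = 10.

24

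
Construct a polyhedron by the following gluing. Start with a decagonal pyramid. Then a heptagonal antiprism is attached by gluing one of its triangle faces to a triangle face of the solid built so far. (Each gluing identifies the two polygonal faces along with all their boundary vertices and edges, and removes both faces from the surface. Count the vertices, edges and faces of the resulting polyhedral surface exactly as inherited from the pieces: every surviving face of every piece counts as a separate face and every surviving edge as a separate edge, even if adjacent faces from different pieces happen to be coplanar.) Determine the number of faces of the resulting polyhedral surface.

A decagonal pyramid: V=11, E=20, F=11.
Attach a heptagonal antiprism (V=14, E=28, F=16) along a 3-gon: merge 3 vertices and 3 edges, delete both glued faces → V=22, E=45, F=25.
Check: V − E + F = 22 − 45 + 25 = 2.

25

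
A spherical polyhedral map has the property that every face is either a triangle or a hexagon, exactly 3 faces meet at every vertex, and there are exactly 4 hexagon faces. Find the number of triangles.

Let x be the number of triangles; then F = 4 + x.
Edge–face incidences: 2E = 6·4 + 3·x = 24 + 3x.
Every vertex has degree 3, so 3V = 2E.
Euler: V − E + F = 2 ⇒ (2E)/3 − E + (4 + x) = 2.
Multiply by 6: 2·(2E) − 3·(2E) + 6·(4 + x) = 12, i.e. 24 + 6x − (24 + 3x) = 12.
Collecting terms: 3x = 12, so x = 4.
Then 2E = 24 + 3·4 = 36, so E = 18, V = 2E/3 = 12, F = 4 + 4 = 8.

4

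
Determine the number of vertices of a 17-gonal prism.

A prism on an n-gon has two n-gon bases and n rectangular sides: V = 2·17 = 34, E = 3·17 = 51, F = 17 + 2 = 19.

34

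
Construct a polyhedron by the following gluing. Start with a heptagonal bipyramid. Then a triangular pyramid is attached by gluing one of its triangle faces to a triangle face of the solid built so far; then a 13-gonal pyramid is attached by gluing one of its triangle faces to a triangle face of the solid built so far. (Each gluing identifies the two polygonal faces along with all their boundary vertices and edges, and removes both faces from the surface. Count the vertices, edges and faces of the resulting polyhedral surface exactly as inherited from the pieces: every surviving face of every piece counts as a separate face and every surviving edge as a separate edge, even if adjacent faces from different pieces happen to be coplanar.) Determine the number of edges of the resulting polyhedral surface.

47

A heptagonal bipyramid: V=9, E=21, F=14.
Attach a triangular pyramid (V=4, E=6, F=4) along a 3-gon: merge 3 vertices and 3 edges, delete both glued faces → V=10, E=24, F=16.
Attach a 13-gonal pyramid (V=14, E=26, F=14) along a 3-gon: merge 3 vertices and 3 edges, delete both glued faces → V=21, E=47, F=28.
Check: V − E + F = 21 − 47 + 28 = 2.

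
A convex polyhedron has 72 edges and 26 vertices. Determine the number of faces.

Here V − E + F = 2.
F = 2 − V + E = 2 − 26 + 72 = 48.

48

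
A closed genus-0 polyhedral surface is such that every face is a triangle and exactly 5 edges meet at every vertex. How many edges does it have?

Each face has 3 edges and each edge borders two faces, so 2E = 3F.
Each vertex has degree 5, so 5V = 2E and hence V = 3F/5.
Euler: V − E + F = 2 ⇒ (3F/5) − (3F/2) + F = 2.
Multiply by 10: (6 − 15 + 10)F = 20, i.e. 1F = 20.
So F = 20, E = 3·20/2 = 30, V = 3·20/5 = 12.

30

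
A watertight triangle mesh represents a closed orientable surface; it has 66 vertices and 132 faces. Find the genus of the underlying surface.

1

Every face is a triangle, so 2E = 3·132 = 396, giving E = 198.
χ = V − E + F = 66 − 198 + 132 = 0.
For a closed orientable surface χ = 2 − 2g, so g = (2 − (0))/2 = 1.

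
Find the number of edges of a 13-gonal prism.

39

A prism on an n-gon has two n-gon bases and n rectangular sides: V = 2·13 = 26, E = 3·13 = 39, F = 13 + 2 = 15.
Check: V − E + F = 26 − 39 + 15 = 2.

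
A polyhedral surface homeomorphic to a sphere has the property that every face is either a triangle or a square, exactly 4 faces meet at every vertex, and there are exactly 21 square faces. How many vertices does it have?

Let x be the number of triangles; then F = 21 + x.
Edge–face incidences: 2E = 4·21 + 3·x = 84 + 3x.
Every vertex has degree 4, so 4V = 2E.
Euler: V − E + F = 2 ⇒ (2E)/4 − E + (21 + x) = 2.
Multiply by 8: 2·(2E) − 4·(2E) + 8·(21 + x) = 16, i.e. 168 + 8x − 2·(84 + 3x) = 16.
Collecting terms: 2x = 16, so x = 8.
Then 2E = 84 + 3·8 = 108, so E = 54, V = 2E/4 = 27, F = 21 + 8 = 29.

27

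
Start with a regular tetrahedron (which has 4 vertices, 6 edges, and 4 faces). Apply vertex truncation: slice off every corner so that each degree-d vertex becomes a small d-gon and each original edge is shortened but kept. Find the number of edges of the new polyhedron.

18

Truncation replaces each original edge-end by a new vertex, so V′ = 2E = 12.
Each original edge survives, and each old vertex of degree d contributes d new edges; summing degrees gives Σd = 2E, so E′ = E + 2E = 3E = 18.
Each original face survives and each original vertex becomes one new face: F′ = F + V = 8.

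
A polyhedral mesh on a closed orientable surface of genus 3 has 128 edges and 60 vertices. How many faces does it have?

64

For a closed orientable surface of genus 3, χ = 2 − 2·3 = -4.
F = -4 − V + E = -4 − 60 + 128 = 64.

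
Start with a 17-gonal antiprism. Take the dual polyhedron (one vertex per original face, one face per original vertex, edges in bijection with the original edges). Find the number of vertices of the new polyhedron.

The base solid has V = 34, E = 68, F = 36.
The dual swaps V and F and preserves E: V′ = F = 36, E′ = E = 68, F′ = V = 34.

36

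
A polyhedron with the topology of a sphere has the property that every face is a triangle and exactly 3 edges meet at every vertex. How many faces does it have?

4

Each face has 3 edges and each edge borders two faces, so 2E = 3F.
Each vertex has degree 3, so 3V = 2E and hence V = 3F/3.
Euler: V − E + F = 2 ⇒ (3F/3) − (3F/2) + F = 2.
Multiply by 6: (6 − 9 + 6)F = 12, i.e. 3F = 12.
So F = 4, E = 3·4/2 = 6, V = 3·4/3 = 4.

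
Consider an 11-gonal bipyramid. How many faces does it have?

22

A bipyramid over an n-gon has 2n triangular faces and n + 2 vertices: V = 11 + 2 = 13, E = 3·11 = 33, F = 2·11 = 22.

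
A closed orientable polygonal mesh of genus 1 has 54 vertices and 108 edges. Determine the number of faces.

For a closed orientable surface of genus 1, χ = 2 − 2·1 = 0.
F = 0 − V + E = 0 − 54 + 108 = 54.

54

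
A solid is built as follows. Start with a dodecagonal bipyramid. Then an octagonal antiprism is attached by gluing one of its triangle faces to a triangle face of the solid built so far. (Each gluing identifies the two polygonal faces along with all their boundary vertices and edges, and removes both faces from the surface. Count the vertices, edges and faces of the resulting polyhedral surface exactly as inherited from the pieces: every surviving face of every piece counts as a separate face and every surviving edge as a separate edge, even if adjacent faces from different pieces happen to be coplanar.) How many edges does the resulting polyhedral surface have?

A dodecagonal bipyramid: V=14, E=36, F=24.
Attach an octagonal antiprism (V=16, E=32, F=18) along a 3-gon: merge 3 vertices and 3 edges, delete both glued faces → V=27, E=65, F=40.
Check: V − E + F = 27 − 65 + 40 = 2.

65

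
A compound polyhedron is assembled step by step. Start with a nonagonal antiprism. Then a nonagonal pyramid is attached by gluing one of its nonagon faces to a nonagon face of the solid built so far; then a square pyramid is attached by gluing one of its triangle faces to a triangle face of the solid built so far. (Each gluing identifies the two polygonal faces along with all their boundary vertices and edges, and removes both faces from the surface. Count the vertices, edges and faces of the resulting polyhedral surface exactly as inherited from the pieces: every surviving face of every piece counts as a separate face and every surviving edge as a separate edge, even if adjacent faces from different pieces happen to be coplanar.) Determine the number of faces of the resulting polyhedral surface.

31

A nonagonal antiprism: V=18, E=36, F=20.
Attach a nonagonal pyramid (V=10, E=18, F=10) along a 9-gon: merge 9 vertices and 9 edges, delete both glued faces → V=19, E=45, F=28.
Attach a square pyramid (V=5, E=8, F=5) along a 3-gon: merge 3 vertices and 3 edges, delete both glued faces → V=21, E=50, F=31.
Check: V − E + F = 21 − 50 + 31 = 2.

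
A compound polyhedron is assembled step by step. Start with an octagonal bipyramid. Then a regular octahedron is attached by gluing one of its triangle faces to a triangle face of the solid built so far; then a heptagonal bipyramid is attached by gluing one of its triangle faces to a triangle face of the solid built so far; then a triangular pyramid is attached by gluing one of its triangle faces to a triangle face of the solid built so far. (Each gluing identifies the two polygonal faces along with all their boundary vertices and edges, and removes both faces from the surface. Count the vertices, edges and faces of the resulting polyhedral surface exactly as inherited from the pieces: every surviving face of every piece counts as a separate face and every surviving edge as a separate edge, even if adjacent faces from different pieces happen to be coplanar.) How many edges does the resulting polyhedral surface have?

54

An octagonal bipyramid: V=10, E=24, F=16.
Attach a regular octahedron (V=6, E=12, F=8) along a 3-gon: merge 3 vertices and 3 edges, delete both glued faces → V=13, E=33, F=22.
Attach a heptagonal bipyramid (V=9, E=21, F=14) along a 3-gon: merge 3 vertices and 3 edges, delete both glued faces → V=19, E=51, F=34.
Attach a triangular pyramid (V=4, E=6, F=4) along a 3-gon: merge 3 vertices and 3 edges, delete both glued faces → V=20, E=54, F=36.
Check: V − E + F = 20 − 54 + 36 = 2.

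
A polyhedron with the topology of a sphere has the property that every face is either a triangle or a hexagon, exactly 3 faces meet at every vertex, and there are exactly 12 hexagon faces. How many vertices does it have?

Let x be the number of triangles; then F = 12 + x.
Edge–face incidences: 2E = 6·12 + 3·x = 72 + 3x.
Every vertex has degree 3, so 3V = 2E.
Euler: V − E + F = 2 ⇒ (2E)/3 − E + (12 + x) = 2.
Multiply by 6: 2·(2E) − 3·(2E) + 6·(12 + x) = 12, i.e. 72 + 6x − (72 + 3x) = 12.
Collecting terms: 3x = 12, so x = 4.
Then 2E = 72 + 3·4 = 84, so E = 42, V = 2E/3 = 28, F = 12 + 4 = 16.

28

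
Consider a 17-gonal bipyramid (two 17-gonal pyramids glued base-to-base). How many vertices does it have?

A bipyramid over an n-gon has 2n triangular faces and n + 2 vertices: V = 17 + 2 = 19, E = 3·17 = 51, F = 2·17 = 34.
Check: V − E + F = 19 − 51 + 34 = 2.

19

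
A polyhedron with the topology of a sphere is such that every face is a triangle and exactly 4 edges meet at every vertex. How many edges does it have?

Each face has 3 edges and each edge borders two faces, so 2E = 3F.
Each vertex has degree 4, so 4V = 2E and hence V = 3F/4.
Euler: V − E + F = 2 ⇒ (3F/4) − (3F/2) + F = 2.
Multiply by 8: (6 − 12 + 8)F = 16, i.e. 2F = 16.
So F = 8, E = 3·8/2 = 12, V = 3·8/4 = 6.

12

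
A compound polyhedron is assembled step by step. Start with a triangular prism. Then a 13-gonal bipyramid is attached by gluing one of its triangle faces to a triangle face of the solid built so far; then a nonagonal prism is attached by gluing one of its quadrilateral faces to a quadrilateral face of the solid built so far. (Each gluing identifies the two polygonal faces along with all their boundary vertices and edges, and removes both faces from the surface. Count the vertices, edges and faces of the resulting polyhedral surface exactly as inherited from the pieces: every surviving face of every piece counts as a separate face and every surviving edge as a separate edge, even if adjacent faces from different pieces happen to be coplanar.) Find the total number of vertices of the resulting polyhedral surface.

A triangular prism: V=6, E=9, F=5.
Attach a 13-gonal bipyramid (V=15, E=39, F=26) along a 3-gon: merge 3 vertices and 3 edges, delete both glued faces → V=18, E=45, F=29.
Attach a nonagonal prism (V=18, E=27, F=11) along a 4-gon: merge 4 vertices and 4 edges, delete both glued faces → V=32, E=68, F=38.
Check: V − E + F = 32 − 68 + 38 = 2.

32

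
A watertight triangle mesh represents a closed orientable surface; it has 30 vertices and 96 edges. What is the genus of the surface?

2

Every face is a triangle and each edge borders two faces, so 3F = 2·96, giving F = 64.
χ = V − E + F = 30 − 96 + 64 = -2.
For a closed orientable surface χ = 2 − 2g, so g = (2 − (-2))/2 = 2.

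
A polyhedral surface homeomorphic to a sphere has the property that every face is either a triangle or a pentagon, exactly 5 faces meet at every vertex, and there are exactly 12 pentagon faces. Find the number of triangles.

Let x be the number of triangles; then F = 12 + x.
Edge–face incidences: 2E = 5·12 + 3·x = 60 + 3x.
Every vertex has degree 5, so 5V = 2E.
Euler: V − E + F = 2 ⇒ (2E)/5 − E + (12 + x) = 2.
Multiply by 10: 2·(2E) − 5·(2E) + 10·(12 + x) = 20, i.e. 120 + 10x − 3·(60 + 3x) = 20.
Collecting terms: x − 60 = 20, so x = 80.
Then 2E = 60 + 3·80 = 300, so E = 150, V = 2E/5 = 60, F = 12 + 80 = 92.

80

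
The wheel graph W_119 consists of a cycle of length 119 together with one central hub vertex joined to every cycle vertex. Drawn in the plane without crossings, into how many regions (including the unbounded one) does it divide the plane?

W_119 has V = 119 + 1 = 120 vertices and E = 2·119 = 238 edges.
By Euler's formula F = 2 − V + E = 2 − 120 + 238 = 120.

120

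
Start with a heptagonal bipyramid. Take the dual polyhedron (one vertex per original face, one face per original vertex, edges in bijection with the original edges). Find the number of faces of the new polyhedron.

9

The base solid has V = 9, E = 21, F = 14.
The dual swaps V and F and preserves E: V′ = F = 14, E′ = E = 21, F′ = V = 9.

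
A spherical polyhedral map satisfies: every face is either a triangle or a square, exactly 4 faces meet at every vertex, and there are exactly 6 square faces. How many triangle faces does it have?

Let x be the number of triangles; then F = 6 + x.
Edge–face incidences: 2E = 4·6 + 3·x = 24 + 3x.
Every vertex has degree 4, so 4V = 2E.
Euler: V − E + F = 2 ⇒ (2E)/4 − E + (6 + x) = 2.
Multiply by 8: 2·(2E) − 4·(2E) + 8·(6 + x) = 16, i.e. 48 + 8x − 2·(24 + 3x) = 16.
Collecting terms: 2x = 16, so x = 8.
Then 2E = 24 + 3·8 = 48, so E = 24, V = 2E/4 = 12, F = 6 + 8 = 14.

8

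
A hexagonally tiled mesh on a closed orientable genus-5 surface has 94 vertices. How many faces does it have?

51

χ = 2 − 2·5 = -8, and every face is a hexagon so 6F = 2E.
V − E + F = -8 with E = 6F/2 gives 94 − (6/2 − 1)·F = -8, so F = 51 and E = 153.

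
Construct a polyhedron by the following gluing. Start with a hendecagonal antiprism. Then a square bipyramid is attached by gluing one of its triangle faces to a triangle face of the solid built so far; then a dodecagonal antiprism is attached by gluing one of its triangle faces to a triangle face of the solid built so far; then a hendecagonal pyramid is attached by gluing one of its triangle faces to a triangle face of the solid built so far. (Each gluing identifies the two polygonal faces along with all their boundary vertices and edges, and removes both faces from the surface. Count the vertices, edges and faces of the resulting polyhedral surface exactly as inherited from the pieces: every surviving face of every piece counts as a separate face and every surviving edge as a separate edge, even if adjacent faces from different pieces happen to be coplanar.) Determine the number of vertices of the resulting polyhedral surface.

55

A hendecagonal antiprism: V=22, E=44, F=24.
Attach a square bipyramid (V=6, E=12, F=8) along a 3-gon: merge 3 vertices and 3 edges, delete both glued faces → V=25, E=53, F=30.
Attach a dodecagonal antiprism (V=24, E=48, F=26) along a 3-gon: merge 3 vertices and 3 edges, delete both glued faces → V=46, E=98, F=54.
Attach a hendecagonal pyramid (V=12, E=22, F=12) along a 3-gon: merge 3 vertices and 3 edges, delete both glued faces → V=55, E=117, F=64.
Check: V − E + F = 55 − 117 + 64 = 2.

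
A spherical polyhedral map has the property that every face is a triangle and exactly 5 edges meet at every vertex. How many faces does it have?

20

Each face has 3 edges and each edge borders two faces, so 2E = 3F.
Each vertex has degree 5, so 5V = 2E and hence V = 3F/5.
Euler: V − E + F = 2 ⇒ (3F/5) − (3F/2) + F = 2.
Multiply by 10: (6 − 15 + 10)F = 20, i.e. 1F = 20.
So F = 20, E = 3·20/2 = 30, V = 3·20/5 = 12.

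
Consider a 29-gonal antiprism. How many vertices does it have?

An antiprism on an n-gon has two n-gon caps and 2n triangles: V = 2·29 = 58, E = 4·29 = 116, F = 2·29 + 2 = 60.

58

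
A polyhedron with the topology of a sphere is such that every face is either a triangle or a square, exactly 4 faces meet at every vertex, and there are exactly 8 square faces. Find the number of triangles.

Let x be the number of triangles; then F = 8 + x.
Edge–face incidences: 2E = 4·8 + 3·x = 32 + 3x.
Every vertex has degree 4, so 4V = 2E.
Euler: V − E + F = 2 ⇒ (2E)/4 − E + (8 + x) = 2.
Multiply by 8: 2·(2E) − 4·(2E) + 8·(8 + x) = 16, i.e. 64 + 8x − 2·(32 + 3x) = 16.
Collecting terms: 2x = 16, so x = 8.
Then 2E = 32 + 3·8 = 56, so E = 28, V = 2E/4 = 14, F = 8 + 8 = 16.

8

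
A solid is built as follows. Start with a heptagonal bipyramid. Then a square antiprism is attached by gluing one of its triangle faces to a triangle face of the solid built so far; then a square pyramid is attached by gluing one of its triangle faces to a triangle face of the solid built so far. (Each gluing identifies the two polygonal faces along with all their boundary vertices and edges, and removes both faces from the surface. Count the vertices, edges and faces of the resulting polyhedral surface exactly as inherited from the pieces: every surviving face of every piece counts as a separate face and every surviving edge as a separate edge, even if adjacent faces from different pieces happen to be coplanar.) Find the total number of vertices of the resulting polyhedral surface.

A heptagonal bipyramid: V=9, E=21, F=14.
Attach a square antiprism (V=8, E=16, F=10) along a 3-gon: merge 3 vertices and 3 edges, delete both glued faces → V=14, E=34, F=22.
Attach a square pyramid (V=5, E=8, F=5) along a 3-gon: merge 3 vertices and 3 edges, delete both glued faces → V=16, E=39, F=25.
Check: V − E + F = 16 − 39 + 25 = 2.

16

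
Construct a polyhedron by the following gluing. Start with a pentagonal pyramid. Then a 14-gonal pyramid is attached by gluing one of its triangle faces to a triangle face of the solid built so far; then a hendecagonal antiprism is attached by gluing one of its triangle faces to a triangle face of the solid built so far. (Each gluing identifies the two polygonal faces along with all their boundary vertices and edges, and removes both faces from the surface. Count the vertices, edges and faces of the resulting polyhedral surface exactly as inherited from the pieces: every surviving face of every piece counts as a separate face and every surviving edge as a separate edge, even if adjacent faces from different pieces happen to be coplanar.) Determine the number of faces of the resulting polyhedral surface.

A pentagonal pyramid: V=6, E=10, F=6.
Attach a 14-gonal pyramid (V=15, E=28, F=15) along a 3-gon: merge 3 vertices and 3 edges, delete both glued faces → V=18, E=35, F=19.
Attach a hendecagonal antiprism (V=22, E=44, F=24) along a 3-gon: merge 3 vertices and 3 edges, delete both glued faces → V=37, E=76, F=41.
Check: V − E + F = 37 − 76 + 41 = 2.

41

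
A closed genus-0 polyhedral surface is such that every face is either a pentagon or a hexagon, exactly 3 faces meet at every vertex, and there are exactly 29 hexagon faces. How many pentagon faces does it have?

Let x be the number of pentagons; then F = 29 + x.
Edge–face incidences: 2E = 6·29 + 5·x = 174 + 5x.
Every vertex has degree 3, so 3V = 2E.
Euler: V − E + F = 2 ⇒ (2E)/3 − E + (29 + x) = 2.
Multiply by 6: 2·(2E) − 3·(2E) + 6·(29 + x) = 12, i.e. 174 + 6x − (174 + 5x) = 12.
Collecting terms: x = 12.
Then 2E = 174 + 5·12 = 234, so E = 117, V = 2E/3 = 78, F = 29 + 12 = 41.

12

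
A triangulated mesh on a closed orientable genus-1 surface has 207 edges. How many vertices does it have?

χ = 2 − 2·1 = 0, and every face is a triangle so 3F = 2E.
F = 2E/3 = 138. Then V = 0 + E − F = 0 + 207 − 138 = 69.

69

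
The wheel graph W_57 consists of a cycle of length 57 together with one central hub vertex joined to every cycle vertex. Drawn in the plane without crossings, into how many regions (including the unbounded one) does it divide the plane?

W_57 has V = 57 + 1 = 58 vertices and E = 2·57 = 114 edges.
By Euler's formula F = 2 − V + E = 2 − 58 + 114 = 58.

58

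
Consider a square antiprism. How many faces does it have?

An antiprism on an n-gon has two n-gon caps and 2n triangles: V = 2·4 = 8, E = 4·4 = 16, F = 2·4 + 2 = 10.

10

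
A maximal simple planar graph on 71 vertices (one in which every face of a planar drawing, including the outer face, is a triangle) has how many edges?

In a plane triangulation 3F = 2E and V − E + F = 2, so E = 3V − 6 = 3·71 − 6 = 207.

207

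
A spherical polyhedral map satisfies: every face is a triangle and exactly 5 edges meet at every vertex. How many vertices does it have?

Each face has 3 edges and each edge borders two faces, so 2E = 3F.
Each vertex has degree 5, so 5V = 2E and hence V = 3F/5.
Euler: V − E + F = 2 ⇒ (3F/5) − (3F/2) + F = 2.
Multiply by 10: (6 − 15 + 10)F = 20, i.e. 1F = 20.
So F = 20, E = 3·20/2 = 30, V = 3·20/5 = 12.

12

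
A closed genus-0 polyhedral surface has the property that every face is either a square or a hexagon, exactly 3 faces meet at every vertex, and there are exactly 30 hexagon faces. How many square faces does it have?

Let x be the number of squares; then F = 30 + x.
Edge–face incidences: 2E = 6·30 + 4·x = 180 + 4x.
Every vertex has degree 3, so 3V = 2E.
Euler: V − E + F = 2 ⇒ (2E)/3 − E + (30 + x) = 2.
Multiply by 6: 2·(2E) − 3·(2E) + 6·(30 + x) = 12, i.e. 180 + 6x − (180 + 4x) = 12.
Collecting terms: 2x = 12, so x = 6.
Then 2E = 180 + 4·6 = 204, so E = 102, V = 2E/3 = 68, F = 30 + 6 = 36.

6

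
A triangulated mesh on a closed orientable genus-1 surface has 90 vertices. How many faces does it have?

χ = 2 − 2·1 = 0, and every face is a triangle so 3F = 2E.
V − E + F = 0 with E = 3F/2 gives 90 − (3/2 − 1)·F = 0, so F = 180 and E = 270.

180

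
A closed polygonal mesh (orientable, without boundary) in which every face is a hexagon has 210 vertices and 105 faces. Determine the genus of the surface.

1

Every face is a hexagon, so 2E = 6·105 = 630, giving E = 315.
χ = V − E + F = 210 − 315 + 105 = 0.
For a closed orientable surface χ = 2 − 2g, so g = (2 − (0))/2 = 1.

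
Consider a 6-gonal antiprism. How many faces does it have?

14

An antiprism on an n-gon has two n-gon caps and 2n triangles: V = 2·6 = 12, E = 4·6 = 24, F = 2·6 + 2 = 14.
Check: V − E + F = 12 − 24 + 14 = 2.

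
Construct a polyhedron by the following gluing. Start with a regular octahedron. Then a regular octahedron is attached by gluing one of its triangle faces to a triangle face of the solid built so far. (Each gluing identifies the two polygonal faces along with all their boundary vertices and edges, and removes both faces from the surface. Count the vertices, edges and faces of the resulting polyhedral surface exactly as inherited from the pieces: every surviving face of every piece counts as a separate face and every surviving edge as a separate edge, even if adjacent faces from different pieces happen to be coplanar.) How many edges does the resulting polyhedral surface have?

21

A regular octahedron: V=6, E=12, F=8.
Attach a regular octahedron (V=6, E=12, F=8) along a 3-gon: merge 3 vertices and 3 edges, delete both glued faces → V=9, E=21, F=14.
Check: V − E + F = 9 − 21 + 14 = 2.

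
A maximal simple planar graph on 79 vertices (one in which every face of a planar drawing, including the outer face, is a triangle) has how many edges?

In a plane triangulation 3F = 2E and V − E + F = 2, so E = 3V − 6 = 3·79 − 6 = 231.

231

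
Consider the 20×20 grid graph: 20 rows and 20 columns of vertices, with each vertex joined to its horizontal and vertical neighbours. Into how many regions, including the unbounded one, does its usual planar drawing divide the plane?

The grid has V = 20·20 = 400 vertices and E = 20·19 + 20·19 = 760 edges.
F = 2 − V + E = 2 − 400 + 760 = 362.

362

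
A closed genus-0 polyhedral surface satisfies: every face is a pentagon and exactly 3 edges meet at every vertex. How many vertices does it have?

20

Each face has 5 edges and each edge borders two faces, so 2E = 5F.
Each vertex has degree 3, so 3V = 2E and hence V = 5F/3.
Euler: V − E + F = 2 ⇒ (5F/3) − (5F/2) + F = 2.
Multiply by 6: (10 − 15 + 6)F = 12, i.e. 1F = 12.
So F = 12, E = 5·12/2 = 30, V = 5·12/3 = 20.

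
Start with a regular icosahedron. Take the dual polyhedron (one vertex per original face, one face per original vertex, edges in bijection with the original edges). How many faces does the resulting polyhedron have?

12

The base solid has V = 12, E = 30, F = 20.
The dual swaps V and F and preserves E: V′ = F = 20, E′ = E = 30, F′ = V = 12.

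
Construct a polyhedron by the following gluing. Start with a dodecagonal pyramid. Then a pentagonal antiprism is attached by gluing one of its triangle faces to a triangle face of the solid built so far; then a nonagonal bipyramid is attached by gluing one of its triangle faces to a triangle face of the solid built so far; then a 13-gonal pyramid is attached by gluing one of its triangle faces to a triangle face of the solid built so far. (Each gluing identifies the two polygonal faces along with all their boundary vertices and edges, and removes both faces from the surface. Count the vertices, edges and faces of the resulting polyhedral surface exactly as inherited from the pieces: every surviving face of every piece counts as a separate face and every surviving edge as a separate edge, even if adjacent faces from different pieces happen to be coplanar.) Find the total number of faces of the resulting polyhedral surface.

51

A dodecagonal pyramid: V=13, E=24, F=13.
Attach a pentagonal antiprism (V=10, E=20, F=12) along a 3-gon: merge 3 vertices and 3 edges, delete both glued faces → V=20, E=41, F=23.
Attach a nonagonal bipyramid (V=11, E=27, F=18) along a 3-gon: merge 3 vertices and 3 edges, delete both glued faces → V=28, E=65, F=39.
Attach a 13-gonal pyramid (V=14, E=26, F=14) along a 3-gon: merge 3 vertices and 3 edges, delete both glued faces → V=39, E=88, F=51.
Check: V − E + F = 39 − 88 + 51 = 2.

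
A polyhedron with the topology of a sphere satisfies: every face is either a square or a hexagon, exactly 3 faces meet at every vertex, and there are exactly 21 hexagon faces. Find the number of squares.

Let x be the number of squares; then F = 21 + x.
Edge–face incidences: 2E = 6·21 + 4·x = 126 + 4x.
Every vertex has degree 3, so 3V = 2E.
Euler: V − E + F = 2 ⇒ (2E)/3 − E + (21 + x) = 2.
Multiply by 6: 2·(2E) − 3·(2E) + 6·(21 + x) = 12, i.e. 126 + 6x − (126 + 4x) = 12.
Collecting terms: 2x = 12, so x = 6.
Then 2E = 126 + 4·6 = 150, so E = 75, V = 2E/3 = 50, F = 21 + 6 = 27.

6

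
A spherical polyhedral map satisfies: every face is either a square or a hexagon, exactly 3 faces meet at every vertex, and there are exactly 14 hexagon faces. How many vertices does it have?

36

Let x be the number of squares; then F = 14 + x.
Edge–face incidences: 2E = 6·14 + 4·x = 84 + 4x.
Every vertex has degree 3, so 3V = 2E.
Euler: V − E + F = 2 ⇒ (2E)/3 − E + (14 + x) = 2.
Multiply by 6: 2·(2E) − 3·(2E) + 6·(14 + x) = 12, i.e. 84 + 6x − (84 + 4x) = 12.
Collecting terms: 2x = 12, so x = 6.
Then 2E = 84 + 4·6 = 108, so E = 54, V = 2E/3 = 36, F = 14 + 6 = 20.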